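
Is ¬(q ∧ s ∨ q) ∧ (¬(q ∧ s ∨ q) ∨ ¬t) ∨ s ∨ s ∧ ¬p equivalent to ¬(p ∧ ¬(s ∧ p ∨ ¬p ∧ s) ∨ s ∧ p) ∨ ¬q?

E1: ¬(q ∧ s ∨ q) ∧ (¬(q ∧ s ∨ q) ∨ ¬t) ∨ s ∨ s ∧ ¬p
    = ¬(q ∧ s ∨ q) ∨ s ∨ s ∧ ¬p   (absorption)
    = ¬(q ∧ s ∨ q) ∨ s   (absorption)
    = ¬q ∨ s   (absorption)
E2: ¬(p ∧ ¬(s ∧ p ∨ ¬p ∧ s) ∨ s ∧ p) ∨ ¬q
    = ¬(p ∧ ¬s ∨ s ∧ p) ∨ ¬q   (distribution)
    = ¬p ∨ ¬q   (distribution)
These differ: at p=1, q=1, s=1, t=1, E1 = 1 but E2 = 0.

No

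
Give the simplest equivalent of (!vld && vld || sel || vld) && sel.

(!vld && vld || sel || vld) && sel
= (sel || vld) && sel   — complement / identity
= sel   — absorption

sel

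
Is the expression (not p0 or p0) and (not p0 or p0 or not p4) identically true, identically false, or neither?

identically true

(not p0 or p0) and (not p0 or p0 or not p4)
= not p0 or p0   — absorption
= True   — complement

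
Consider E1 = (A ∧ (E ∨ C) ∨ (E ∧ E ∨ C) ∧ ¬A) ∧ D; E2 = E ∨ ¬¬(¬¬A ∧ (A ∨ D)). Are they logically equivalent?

No

E1: (A ∧ (E ∨ C) ∨ (E ∧ E ∨ C) ∧ ¬A) ∧ D
    = (A ∧ (E ∨ C) ∨ (E ∨ C) ∧ ¬A) ∧ D
    = (E ∨ C) ∧ D
E2: E ∨ ¬¬(¬¬A ∧ (A ∨ D))
    = E ∨ ¬¬(A ∧ (A ∨ D))
    = E ∨ ¬¬A
    = E ∨ A
These differ: at A=1, C=0, D=0, E=1, E1 = 0 but E2 = 1.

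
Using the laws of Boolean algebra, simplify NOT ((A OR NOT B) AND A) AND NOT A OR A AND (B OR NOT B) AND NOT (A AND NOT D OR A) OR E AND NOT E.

NOT ((A OR NOT B) AND A) AND NOT A OR A AND (B OR NOT B) AND NOT (A AND NOT D OR A) OR E AND NOT E
= NOT ((A OR NOT B) AND A) AND NOT A OR A AND (B OR NOT B) AND NOT (A AND NOT D OR A)   (complement / identity)
= NOT A AND NOT A OR A AND (B OR NOT B) AND NOT (A AND NOT D OR A)   (absorption)
= NOT A AND NOT A OR A AND NOT (A AND NOT D OR A)   (complement / identity)
= NOT A AND NOT A OR A AND NOT A   (absorption)
= NOT A   (distribution)

NOT A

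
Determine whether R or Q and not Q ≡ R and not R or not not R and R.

E1: R or Q and not Q
    = R   [complement / identity]
E2: R and not R or not not R and R
    = R and not R or R and R   [double negation]
    = R   [distribution]
Both reduce to R, so they are equivalent.

Yes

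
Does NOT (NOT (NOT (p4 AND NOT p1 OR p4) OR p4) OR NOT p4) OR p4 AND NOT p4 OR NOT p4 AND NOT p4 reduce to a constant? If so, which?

yes, True

NOT (NOT (NOT (p4 AND NOT p1 OR p4) OR p4) OR NOT p4) OR p4 AND NOT p4 OR NOT p4 AND NOT p4
= (NOT (p4 AND NOT p1 OR p4) OR p4) AND p4 OR p4 AND NOT p4 OR NOT p4 AND NOT p4   [De Morgan]
= (NOT (p4 AND NOT p1 OR p4) OR p4) AND p4 OR NOT p4   [distribution]
= (NOT p4 OR p4) AND p4 OR NOT p4   [absorption]
= p4 OR NOT p4   [complement / identity]
= TRUE   [complement]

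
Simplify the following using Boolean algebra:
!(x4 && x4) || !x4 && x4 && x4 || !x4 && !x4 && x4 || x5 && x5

!x4 || x5

!(x4 && x4) || !x4 && x4 && x4 || !x4 && !x4 && x4 || x5 && x5
= !x4 || !x4 && x4 && x4 || !x4 && !x4 && x4 || x5 && x5
= !x4 || !x4 && x4 || x5 && x5
= !x4 || x5 && x5
= !x4 || x5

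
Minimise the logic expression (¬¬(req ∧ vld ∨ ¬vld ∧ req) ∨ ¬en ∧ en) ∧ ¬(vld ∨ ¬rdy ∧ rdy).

req ∧ ¬vld

(¬¬(req ∧ vld ∨ ¬vld ∧ req) ∨ ¬en ∧ en) ∧ ¬(vld ∨ ¬rdy ∧ rdy)
= ¬¬(req ∧ vld ∨ ¬vld ∧ req) ∧ ¬(vld ∨ ¬rdy ∧ rdy)   [complement / identity]
= ¬¬req ∧ ¬(vld ∨ ¬rdy ∧ rdy)   [distribution]
= ¬¬req ∧ ¬vld   [complement / identity]
= req ∧ ¬vld   [double negation]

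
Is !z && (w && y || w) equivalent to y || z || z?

No

E1: !z && (w && y || w)
    = !z && w
E2: y || z || z
    = y || z
These differ: at w=0, y=0, z=1, E1 = 0 but E2 = 1.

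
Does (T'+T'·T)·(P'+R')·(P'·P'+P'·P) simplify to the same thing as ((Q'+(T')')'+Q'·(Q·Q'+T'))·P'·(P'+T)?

E1: (T'+T'·T)·(P'+R')·(P'·P'+P'·P)
    = (T'+T'·T)·(P'+R')·P'   [distribution]
    = T'·(P'+R')·P'   [complement / identity]
    = T'·P'   [absorption]
E2: ((Q'+(T')')'+Q'·(Q·Q'+T'))·P'·(P'+T)
    = ((Q'+(T')')'+Q'·(Q·Q'+T'))·P'   [absorption]
    = ((Q'+(T')')'+Q'·T')·P'   [complement / identity]
    = (Q·T'+Q'·T')·P'   [De Morgan]
    = T'·P'   [distribution]
Both reduce to T'·P', so they are equivalent.

Yes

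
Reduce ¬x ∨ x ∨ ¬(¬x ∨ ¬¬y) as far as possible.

True

¬x ∨ x ∨ ¬(¬x ∨ ¬¬y)
= ¬x ∨ x ∨ x ∧ ¬y   [De Morgan]
= ¬x ∨ x   [absorption]
= True   [complement]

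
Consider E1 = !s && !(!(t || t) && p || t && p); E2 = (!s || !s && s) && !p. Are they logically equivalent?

Yes

E1: !s && !(!(t || t) && p || t && p)
    = !s && !(!t && p || t && p)
    = !s && !p
E2: (!s || !s && s) && !p
    = !s && !p
Both reduce to !s && !p, so they are equivalent.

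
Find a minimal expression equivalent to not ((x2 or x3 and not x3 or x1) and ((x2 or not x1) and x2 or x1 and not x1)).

not ((x2 or x3 and not x3 or x1) and ((x2 or not x1) and x2 or x1 and not x1))
= not ((x2 or x1) and ((x2 or not x1) and x2 or x1 and not x1))   [complement / identity]
= not ((x2 or x1) and (x2 or not x1) and x2)   [complement / identity]
= not ((x2 or x1) and x2)   [absorption]
= not x2   [absorption]

not x2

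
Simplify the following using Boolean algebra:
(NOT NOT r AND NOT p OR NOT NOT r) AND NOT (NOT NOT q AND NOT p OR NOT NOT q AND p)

(NOT NOT r AND NOT p OR NOT NOT r) AND NOT (NOT NOT q AND NOT p OR NOT NOT q AND p)
= (NOT NOT r AND NOT p OR NOT NOT r) AND NOT ((NOT p OR p) AND NOT NOT q)   — distribution
= NOT NOT r AND NOT ((NOT p OR p) AND NOT NOT q)   — absorption
= NOT NOT r AND NOT NOT NOT q   — complement / identity
= r AND NOT NOT NOT q   — double negation
= r AND NOT q   — double negation

r AND NOT q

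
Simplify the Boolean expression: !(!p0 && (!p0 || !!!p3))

!(!p0 && (!p0 || !!!p3))
= !(!p0 && (!p0 || !p3))
= !!p0
= p0

p0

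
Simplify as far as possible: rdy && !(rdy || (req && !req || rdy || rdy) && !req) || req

rdy && !(rdy || (req && !req || rdy || rdy) && !req) || req
= rdy && !(rdy || (req && !req || rdy) && !req) || req
= rdy && !(rdy || rdy && !req) || req
= rdy && !rdy || req
= req

req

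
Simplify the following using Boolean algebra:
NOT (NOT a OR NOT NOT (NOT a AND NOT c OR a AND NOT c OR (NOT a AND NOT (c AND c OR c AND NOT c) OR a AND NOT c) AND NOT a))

a AND c

NOT (NOT a OR NOT NOT (NOT a AND NOT c OR a AND NOT c OR (NOT a AND NOT (c AND c OR c AND NOT c) OR a AND NOT c) AND NOT a))
= NOT (NOT a OR NOT NOT (NOT a AND NOT c OR a AND NOT c OR (NOT a AND NOT c OR a AND NOT c) AND NOT a))   — distribution
= NOT (NOT a OR NOT NOT (NOT a AND NOT c OR a AND NOT c))   — absorption
= NOT (NOT a OR NOT a AND NOT c OR a AND NOT c)   — double negation
= NOT (NOT a OR NOT c)   — distribution
= a AND c   — De Morgan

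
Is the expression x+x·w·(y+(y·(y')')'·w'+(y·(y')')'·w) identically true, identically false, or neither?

neither

x+x·w·(y+(y·(y')')'·w'+(y·(y')')'·w)
= x+x·w·(y+(y·(y')')')   [distribution]
= x+x·w·(y+(y·y)')   [double negation]
= x+x·w·(y+y')   [idempotence]
= x+x·w   [complement / identity]
= x   [absorption]
This depends on x, so it is not a constant.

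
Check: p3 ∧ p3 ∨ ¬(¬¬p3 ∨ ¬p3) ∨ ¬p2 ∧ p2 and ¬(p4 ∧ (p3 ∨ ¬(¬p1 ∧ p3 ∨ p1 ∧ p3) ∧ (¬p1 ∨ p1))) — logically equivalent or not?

No

E1: p3 ∧ p3 ∨ ¬(¬¬p3 ∨ ¬p3) ∨ ¬p2 ∧ p2
    = p3 ∧ p3 ∨ ¬p3 ∧ p3 ∨ ¬p2 ∧ p2   [De Morgan]
    = p3 ∧ p3 ∨ ¬p3 ∧ p3   [complement / identity]
    = p3   [distribution]
E2: ¬(p4 ∧ (p3 ∨ ¬(¬p1 ∧ p3 ∨ p1 ∧ p3) ∧ (¬p1 ∨ p1)))
    = ¬(p4 ∧ (p3 ∨ ¬p3 ∧ (¬p1 ∨ p1)))   [distribution]
    = ¬(p4 ∧ (p3 ∨ ¬p3))   [complement / identity]
    = ¬p4   [complement / identity]
These differ: at p1=0, p2=0, p3=1, p4=1, E1 = 1 but E2 = 0.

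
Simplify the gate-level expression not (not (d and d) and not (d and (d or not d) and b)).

not (not (d and d) and not (d and (d or not d) and b))
= d and d or d and (d or not d) and b
= d and (d or (d or not d) and b)
= d and (d or b)
= d

d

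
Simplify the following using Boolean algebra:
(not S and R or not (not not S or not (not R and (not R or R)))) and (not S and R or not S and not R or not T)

(not S and R or not (not not S or not (not R and (not R or R)))) and (not S and R or not S and not R or not T)
= (not S and R or not (not not S or not not R)) and (not S and R or not S and not R or not T)   [complement / identity]
= (not S and R or not S and not R) and (not S and R or not S and not R or not T)   [De Morgan]
= not S and R or not S and not R   [absorption]
= not S   [distribution]

not S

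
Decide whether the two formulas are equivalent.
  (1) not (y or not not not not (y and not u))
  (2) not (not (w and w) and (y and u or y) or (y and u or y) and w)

E1: not (y or not not not not (y and not u))
    = not (y or not not (y and not u))   [double negation]
    = not (y or y and not u)   [double negation]
    = not y   [absorption]
E2: not (not (w and w) and (y and u or y) or (y and u or y) and w)
    = not (not w and (y and u or y) or (y and u or y) and w)   [idempotence]
    = not (y and u or y)   [distribution]
    = not y   [absorption]
Both reduce to not y, so they are equivalent.

Yes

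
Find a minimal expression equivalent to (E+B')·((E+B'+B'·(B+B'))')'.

(E+B')·((E+B'+B'·(B+B'))')'
= (E+B')·((E+B'+B')')'
= (E+B')·(E+B'+B')
= E+B'

E+B'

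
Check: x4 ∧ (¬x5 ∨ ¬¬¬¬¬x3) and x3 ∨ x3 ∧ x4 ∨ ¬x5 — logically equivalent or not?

E1: x4 ∧ (¬x5 ∨ ¬¬¬¬¬x3)
    = x4 ∧ (¬x5 ∨ ¬¬¬x3)   — double negation
    = x4 ∧ (¬x5 ∨ ¬x3)   — double negation
E2: x3 ∨ x3 ∧ x4 ∨ ¬x5
    = x3 ∨ ¬x5   — absorption
These differ: at x3=1, x4=0, x5=0, E1 = 0 but E2 = 1.

No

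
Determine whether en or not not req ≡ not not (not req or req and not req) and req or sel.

E1: en or not not req
    = en or req   [double negation]
E2: not not (not req or req and not req) and req or sel
    = not not not req and req or sel   [complement / identity]
    = not req and req or sel   [double negation]
    = sel   [complement / identity]
These differ: at en=0, req=0, sel=1, E1 = 0 but E2 = 1.

No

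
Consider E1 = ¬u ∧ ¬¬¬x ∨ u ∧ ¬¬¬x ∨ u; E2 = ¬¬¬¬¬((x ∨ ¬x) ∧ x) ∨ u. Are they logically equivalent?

Yes

E1: ¬u ∧ ¬¬¬x ∨ u ∧ ¬¬¬x ∨ u
    = ¬¬¬x ∨ u   (distribution)
    = ¬x ∨ u   (double negation)
E2: ¬¬¬¬¬((x ∨ ¬x) ∧ x) ∨ u
    = ¬¬¬((x ∨ ¬x) ∧ x) ∨ u   (double negation)
    = ¬((x ∨ ¬x) ∧ x) ∨ u   (double negation)
    = ¬x ∨ u   (complement / identity)
Both reduce to ¬x ∨ u, so they are equivalent.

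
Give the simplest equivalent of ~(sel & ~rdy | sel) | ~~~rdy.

~sel | ~rdy

~(sel & ~rdy | sel) | ~~~rdy
= ~(sel & ~rdy | sel) | ~rdy   (double negation)
= ~sel | ~rdy   (absorption)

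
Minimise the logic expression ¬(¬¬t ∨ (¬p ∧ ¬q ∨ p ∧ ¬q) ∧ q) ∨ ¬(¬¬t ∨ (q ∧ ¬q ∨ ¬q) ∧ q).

¬(¬¬t ∨ (¬p ∧ ¬q ∨ p ∧ ¬q) ∧ q) ∨ ¬(¬¬t ∨ (q ∧ ¬q ∨ ¬q) ∧ q)
= ¬(¬¬t ∨ (¬p ∧ ¬q ∨ p ∧ ¬q) ∧ q) ∨ ¬(¬¬t ∨ ¬q ∧ q)   (complement / identity)
= ¬(¬¬t ∨ ¬q ∧ q) ∨ ¬(¬¬t ∨ ¬q ∧ q)   (distribution)
= ¬(¬¬t ∨ ¬q ∧ q)   (idempotence)
= ¬¬¬t   (complement / identity)
= ¬t   (double negation)

¬t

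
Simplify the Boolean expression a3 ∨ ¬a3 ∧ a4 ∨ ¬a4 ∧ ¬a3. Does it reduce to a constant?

a3 ∨ ¬a3 ∧ a4 ∨ ¬a4 ∧ ¬a3
= a3 ∨ ¬a3   [distribution]
= True   [complement]

True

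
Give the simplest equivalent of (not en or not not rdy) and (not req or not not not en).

not en or rdy and not req

(not en or not not rdy) and (not req or not not not en)
= (not en or not not rdy) and (not req or not en)   — double negation
= (not en or rdy) and (not req or not en)   — double negation
= not en or rdy and not req   — distribution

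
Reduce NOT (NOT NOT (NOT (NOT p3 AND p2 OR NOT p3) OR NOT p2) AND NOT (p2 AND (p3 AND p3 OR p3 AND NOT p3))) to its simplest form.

p2

NOT (NOT NOT (NOT (NOT p3 AND p2 OR NOT p3) OR NOT p2) AND NOT (p2 AND (p3 AND p3 OR p3 AND NOT p3)))
= NOT (NOT ((NOT p3 AND p2 OR NOT p3) AND p2) AND NOT (p2 AND (p3 AND p3 OR p3 AND NOT p3)))   [De Morgan]
= NOT (NOT (NOT p3 AND p2) AND NOT (p2 AND (p3 AND p3 OR p3 AND NOT p3)))   [absorption]
= NOT p3 AND p2 OR p2 AND (p3 AND p3 OR p3 AND NOT p3)   [De Morgan]
= NOT p3 AND p2 OR p2 AND p3   [distribution]
= p2   [distribution]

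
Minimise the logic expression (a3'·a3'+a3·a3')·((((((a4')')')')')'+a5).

a3'·(a4+a5)

(a3'·a3'+a3·a3')·((((((a4')')')')')'+a5)
= (a3'·a3'+a3·a3')·((((a4')')')'+a5)   (double negation)
= a3'·((((a4')')')'+a5)   (distribution)
= a3'·((a4')'+a5)   (double negation)
= a3'·(a4+a5)   (double negation)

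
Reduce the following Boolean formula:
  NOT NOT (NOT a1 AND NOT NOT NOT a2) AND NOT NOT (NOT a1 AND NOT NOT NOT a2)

NOT a1 AND NOT a2

NOT NOT (NOT a1 AND NOT NOT NOT a2) AND NOT NOT (NOT a1 AND NOT NOT NOT a2)
= NOT NOT (NOT a1 AND NOT NOT NOT a2)   (idempotence)
= NOT a1 AND NOT NOT NOT a2   (double negation)
= NOT a1 AND NOT a2   (double negation)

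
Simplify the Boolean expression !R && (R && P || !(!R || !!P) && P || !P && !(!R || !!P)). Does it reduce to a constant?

false

!R && (R && P || !(!R || !!P) && P || !P && !(!R || !!P))
= !R && (R && P || !(!R || !!P))   — distribution
= !R && (R && P || R && !P)   — De Morgan
= !R && R   — distribution
= false   — complement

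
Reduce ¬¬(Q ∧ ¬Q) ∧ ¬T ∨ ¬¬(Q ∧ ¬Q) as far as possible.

¬¬(Q ∧ ¬Q) ∧ ¬T ∨ ¬¬(Q ∧ ¬Q)
= ¬¬(Q ∧ ¬Q)   (absorption)
= Q ∧ ¬Q   (double negation)
= False   (complement)

False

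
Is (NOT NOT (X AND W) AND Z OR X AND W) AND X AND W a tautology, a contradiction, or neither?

(NOT NOT (X AND W) AND Z OR X AND W) AND X AND W
= (X AND W AND Z OR X AND W) AND X AND W   [double negation]
= X AND W AND X AND W   [absorption]
= X AND W   [idempotence]
This depends on W, X, so it is not a constant.

neither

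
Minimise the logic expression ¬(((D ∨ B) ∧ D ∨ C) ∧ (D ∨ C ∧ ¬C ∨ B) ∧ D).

¬(((D ∨ B) ∧ D ∨ C) ∧ (D ∨ C ∧ ¬C ∨ B) ∧ D)
= ¬(((D ∨ B) ∧ D ∨ C) ∧ (D ∨ B) ∧ D)   — complement / identity
= ¬((D ∨ B) ∧ D)   — absorption
= ¬D   — absorption

¬D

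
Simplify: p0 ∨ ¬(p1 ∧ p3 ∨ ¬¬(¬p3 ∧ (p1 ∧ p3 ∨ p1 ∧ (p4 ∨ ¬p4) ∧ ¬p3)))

p0 ∨ ¬(p1 ∧ p3 ∨ ¬¬(¬p3 ∧ (p1 ∧ p3 ∨ p1 ∧ (p4 ∨ ¬p4) ∧ ¬p3)))
= p0 ∨ ¬(p1 ∧ p3 ∨ ¬¬(¬p3 ∧ (p1 ∧ p3 ∨ p1 ∧ ¬p3)))   — complement / identity
= p0 ∨ ¬(p1 ∧ p3 ∨ ¬¬(¬p3 ∧ p1))   — distribution
= p0 ∨ ¬(p1 ∧ p3 ∨ ¬p3 ∧ p1)   — double negation
= p0 ∨ ¬p1   — distribution

p0 ∨ ¬p1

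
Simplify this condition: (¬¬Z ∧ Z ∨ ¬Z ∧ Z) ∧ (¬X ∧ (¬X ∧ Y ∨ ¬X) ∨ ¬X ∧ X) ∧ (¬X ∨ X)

Z ∧ ¬X

(¬¬Z ∧ Z ∨ ¬Z ∧ Z) ∧ (¬X ∧ (¬X ∧ Y ∨ ¬X) ∨ ¬X ∧ X) ∧ (¬X ∨ X)
= (¬¬Z ∧ Z ∨ ¬Z ∧ Z) ∧ (¬X ∧ ¬X ∨ ¬X ∧ X) ∧ (¬X ∨ X)   (absorption)
= (Z ∧ Z ∨ ¬Z ∧ Z) ∧ (¬X ∧ ¬X ∨ ¬X ∧ X) ∧ (¬X ∨ X)   (double negation)
= Z ∧ (¬X ∧ ¬X ∨ ¬X ∧ X) ∧ (¬X ∨ X)   (distribution)
= Z ∧ (¬X ∧ ¬X ∨ ¬X ∧ X)   (complement / identity)
= Z ∧ ¬X   (distribution)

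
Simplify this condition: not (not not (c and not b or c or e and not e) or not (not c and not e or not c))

not c

not (not not (c and not b or c or e and not e) or not (not c and not e or not c))
= not (c and not b or c or e and not e) and (not c and not e or not c)   [De Morgan]
= not (c and not b or c) and (not c and not e or not c)   [complement / identity]
= not c and (not c and not e or not c)   [absorption]
= not c and not c   [absorption]
= not c   [idempotence]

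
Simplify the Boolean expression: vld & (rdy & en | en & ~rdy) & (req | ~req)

vld & (rdy & en | en & ~rdy) & (req | ~req)
= vld & en & (req | ~req)   [distribution]
= vld & en   [complement / identity]

vld & en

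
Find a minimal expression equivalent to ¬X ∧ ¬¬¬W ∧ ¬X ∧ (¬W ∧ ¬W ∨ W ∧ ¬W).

¬X ∧ ¬W

¬X ∧ ¬¬¬W ∧ ¬X ∧ (¬W ∧ ¬W ∨ W ∧ ¬W)
= ¬X ∧ ¬W ∧ ¬X ∧ (¬W ∧ ¬W ∨ W ∧ ¬W)   (double negation)
= ¬X ∧ ¬W ∧ ¬X ∧ ¬W   (distribution)
= ¬X ∧ ¬W   (idempotence)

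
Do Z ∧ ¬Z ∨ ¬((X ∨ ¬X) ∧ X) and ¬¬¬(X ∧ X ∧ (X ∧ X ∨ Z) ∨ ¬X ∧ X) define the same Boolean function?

Yes

E1: Z ∧ ¬Z ∨ ¬((X ∨ ¬X) ∧ X)
    = Z ∧ ¬Z ∨ ¬X   — complement / identity
    = ¬X   — complement / identity
E2: ¬¬¬(X ∧ X ∧ (X ∧ X ∨ Z) ∨ ¬X ∧ X)
    = ¬¬¬(X ∧ X ∨ ¬X ∧ X)   — absorption
    = ¬¬¬X   — distribution
    = ¬X   — double negation
Both reduce to ¬X, so they are equivalent.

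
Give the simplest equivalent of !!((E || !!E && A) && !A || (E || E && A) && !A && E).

!!((E || !!E && A) && !A || (E || E && A) && !A && E)
= !!((E || E && A) && !A || (E || E && A) && !A && E)
= !!((E || E && A) && !A)
= (E || E && A) && !A
= E && !A

E && !A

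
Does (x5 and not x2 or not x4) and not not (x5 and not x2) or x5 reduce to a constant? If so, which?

no

(x5 and not x2 or not x4) and not not (x5 and not x2) or x5
= (x5 and not x2 or not x4) and x5 and not x2 or x5   — double negation
= x5 and not x2 or x5   — absorption
= x5   — absorption
This depends on x5, so it is not a constant.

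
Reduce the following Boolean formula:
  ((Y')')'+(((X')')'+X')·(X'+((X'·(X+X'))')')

Y'+X'

((Y')')'+(((X')')'+X')·(X'+((X'·(X+X'))')')
= ((Y')')'+(X'+X')·(X'+((X'·(X+X'))')')
= Y'+(X'+X')·(X'+((X'·(X+X'))')')
= Y'+(X'+X')·(X'+X'·(X+X'))
= Y'+(X'+X')·(X'+X')
= Y'+X'+X'
= Y'+X'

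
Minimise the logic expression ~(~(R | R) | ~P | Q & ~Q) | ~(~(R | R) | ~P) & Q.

~(~(R | R) | ~P | Q & ~Q) | ~(~(R | R) | ~P) & Q
= ~(~(R | R) | ~P) | ~(~(R | R) | ~P) & Q   — complement / identity
= ~(~(R | R) | ~P)   — absorption
= ~(~R | ~P)   — idempotence
= R & P   — De Morgan

R & P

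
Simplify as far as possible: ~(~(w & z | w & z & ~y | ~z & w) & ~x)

~(~(w & z | w & z & ~y | ~z & w) & ~x)
= ~(~(w & z | ~z & w) & ~x)   [absorption]
= ~(~w & ~x)   [distribution]
= w | x   [De Morgan]

w | x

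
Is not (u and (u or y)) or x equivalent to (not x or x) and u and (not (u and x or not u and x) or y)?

No

E1: not (u and (u or y)) or x
    = not u or x   — absorption
E2: (not x or x) and u and (not (u and x or not u and x) or y)
    = u and (not (u and x or not u and x) or y)   — complement / identity
    = u and (not x or y)   — distribution
These differ: at u=0, x=0, y=0, E1 = 1 but E2 = 0.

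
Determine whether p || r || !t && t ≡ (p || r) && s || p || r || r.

E1: p || r || !t && t
    = p || r   (complement / identity)
E2: (p || r) && s || p || r || r
    = (p || r) && s || p || r   (idempotence)
    = p || r   (absorption)
Both reduce to p || r, so they are equivalent.

Yes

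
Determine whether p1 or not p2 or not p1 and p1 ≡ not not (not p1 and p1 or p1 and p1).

E1: p1 or not p2 or not p1 and p1
    = p1 or not p2   [complement / identity]
E2: not not (not p1 and p1 or p1 and p1)
    = not not p1   [distribution]
    = p1   [double negation]
These differ: at p1=0, p2=0, E1 = 1 but E2 = 0.

No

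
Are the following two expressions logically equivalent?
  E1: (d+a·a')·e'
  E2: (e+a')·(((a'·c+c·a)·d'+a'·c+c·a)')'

E1: (d+a·a')·e'
    = d·e'   — complement / identity
E2: (e+a')·(((a'·c+c·a)·d'+a'·c+c·a)')'
    = (e+a')·((a'·c+c·a)')'   — absorption
    = (e+a')·(c')'   — distribution
    = (e+a')·c   — double negation
These differ: at a=0, c=1, d=0, e=0, E1 = 0 but E2 = 1.

No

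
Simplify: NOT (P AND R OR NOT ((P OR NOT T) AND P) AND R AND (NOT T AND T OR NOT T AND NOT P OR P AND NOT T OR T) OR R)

NOT R

NOT (P AND R OR NOT ((P OR NOT T) AND P) AND R AND (NOT T AND T OR NOT T AND NOT P OR P AND NOT T OR T) OR R)
= NOT (P AND R OR NOT ((P OR NOT T) AND P) AND R AND (NOT T AND T OR NOT T OR T) OR R)   — distribution
= NOT (P AND R OR NOT P AND R AND (NOT T AND T OR NOT T OR T) OR R)   — absorption
= NOT (P AND R OR NOT P AND R AND (NOT T OR T) OR R)   — complement / identity
= NOT (P AND R OR NOT P AND R OR R)   — complement / identity
= NOT (R OR R)   — distribution
= NOT R   — idempotence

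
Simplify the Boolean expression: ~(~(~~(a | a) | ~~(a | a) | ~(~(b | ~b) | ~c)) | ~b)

(a | c) & b

~(~(~~(a | a) | ~~(a | a) | ~(~(b | ~b) | ~c)) | ~b)
= ~(~(~~(a | a) | ~~(a | a) | (b | ~b) & c) | ~b)   — De Morgan
= ~(~(~~(a | a) | (b | ~b) & c) | ~b)   — idempotence
= ~(~(a | a | (b | ~b) & c) | ~b)   — double negation
= ~(~(a | a | c) | ~b)   — complement / identity
= (a | a | c) & b   — De Morgan
= (a | c) & b   — idempotence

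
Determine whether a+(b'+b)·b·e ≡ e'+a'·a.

E1: a+(b'+b)·b·e
    = a+b·e   [complement / identity]
E2: e'+a'·a
    = e'   [complement / identity]
These differ: at a=0, b=0, e=0, E1 = 0 but E2 = 1.

No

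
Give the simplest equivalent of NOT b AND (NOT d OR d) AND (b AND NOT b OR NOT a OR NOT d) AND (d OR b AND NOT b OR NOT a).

NOT b AND NOT a

NOT b AND (NOT d OR d) AND (b AND NOT b OR NOT a OR NOT d) AND (d OR b AND NOT b OR NOT a)
= NOT b AND (b AND NOT b OR NOT a OR NOT d) AND (d OR b AND NOT b OR NOT a)   (complement / identity)
= NOT b AND (b AND NOT b OR NOT a OR NOT d AND d)   (distribution)
= NOT b AND (NOT a OR NOT d AND d)   (complement / identity)
= NOT b AND NOT a   (complement / identity)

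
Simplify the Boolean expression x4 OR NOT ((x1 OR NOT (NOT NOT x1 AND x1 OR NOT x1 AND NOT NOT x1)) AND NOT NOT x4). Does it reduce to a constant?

TRUE

x4 OR NOT ((x1 OR NOT (NOT NOT x1 AND x1 OR NOT x1 AND NOT NOT x1)) AND NOT NOT x4)
= x4 OR NOT ((x1 OR NOT NOT NOT x1) AND NOT NOT x4)   (distribution)
= x4 OR NOT ((x1 OR NOT x1) AND NOT NOT x4)   (double negation)
= x4 OR NOT NOT NOT x4   (complement / identity)
= x4 OR NOT x4   (double negation)
= TRUE   (complement)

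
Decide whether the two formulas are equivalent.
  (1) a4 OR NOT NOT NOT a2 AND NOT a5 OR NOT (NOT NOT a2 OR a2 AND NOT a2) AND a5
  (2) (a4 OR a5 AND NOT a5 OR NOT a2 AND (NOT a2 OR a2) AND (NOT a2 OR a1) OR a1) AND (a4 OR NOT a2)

E1: a4 OR NOT NOT NOT a2 AND NOT a5 OR NOT (NOT NOT a2 OR a2 AND NOT a2) AND a5
    = a4 OR NOT NOT NOT a2 AND NOT a5 OR NOT NOT NOT a2 AND a5   [complement / identity]
    = a4 OR NOT NOT NOT a2   [distribution]
    = a4 OR NOT a2   [double negation]
E2: (a4 OR a5 AND NOT a5 OR NOT a2 AND (NOT a2 OR a2) AND (NOT a2 OR a1) OR a1) AND (a4 OR NOT a2)
    = (a4 OR NOT a2 AND (NOT a2 OR a2) AND (NOT a2 OR a1) OR a1) AND (a4 OR NOT a2)   [complement / identity]
    = (a4 OR NOT a2 AND (NOT a2 OR a1) OR a1) AND (a4 OR NOT a2)   [complement / identity]
    = (a4 OR NOT a2 OR a1) AND (a4 OR NOT a2)   [absorption]
    = a4 OR NOT a2   [absorption]
Both reduce to a4 OR NOT a2, so they are equivalent.

Yes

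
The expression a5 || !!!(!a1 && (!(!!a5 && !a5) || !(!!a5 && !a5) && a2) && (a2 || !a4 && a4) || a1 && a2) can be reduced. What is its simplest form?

a5 || !!!(!a1 && (!(!!a5 && !a5) || !(!!a5 && !a5) && a2) && (a2 || !a4 && a4) || a1 && a2)
= a5 || !!!(!a1 && !(!!a5 && !a5) && (a2 || !a4 && a4) || a1 && a2)
= a5 || !!!(!a1 && (!a5 || a5) && (a2 || !a4 && a4) || a1 && a2)
= a5 || !(!a1 && (!a5 || a5) && (a2 || !a4 && a4) || a1 && a2)
= a5 || !(!a1 && (a2 || !a4 && a4) || a1 && a2)
= a5 || !(!a1 && a2 || a1 && a2)
= a5 || !a2

a5 || !a2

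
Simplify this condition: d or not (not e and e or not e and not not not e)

d or not (not e and e or not e and not not not e)
= d or not (not e and e or not e and not e)
= d or not not e
= d or e

d or e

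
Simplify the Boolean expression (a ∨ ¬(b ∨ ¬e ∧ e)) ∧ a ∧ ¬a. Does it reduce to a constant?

(a ∨ ¬(b ∨ ¬e ∧ e)) ∧ a ∧ ¬a
= (a ∨ ¬b) ∧ a ∧ ¬a
= a ∧ ¬a
= False

False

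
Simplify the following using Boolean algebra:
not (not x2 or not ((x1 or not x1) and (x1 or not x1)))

x2

not (not x2 or not ((x1 or not x1) and (x1 or not x1)))
= not (not x2 or not (x1 or not x1))
= x2 and (x1 or not x1)
= x2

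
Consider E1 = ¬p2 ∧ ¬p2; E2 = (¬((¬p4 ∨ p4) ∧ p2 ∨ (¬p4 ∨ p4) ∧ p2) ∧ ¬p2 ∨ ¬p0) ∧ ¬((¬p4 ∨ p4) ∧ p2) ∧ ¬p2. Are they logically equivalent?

E1: ¬p2 ∧ ¬p2
    = ¬p2   — idempotence
E2: (¬((¬p4 ∨ p4) ∧ p2 ∨ (¬p4 ∨ p4) ∧ p2) ∧ ¬p2 ∨ ¬p0) ∧ ¬((¬p4 ∨ p4) ∧ p2) ∧ ¬p2
    = (¬((¬p4 ∨ p4) ∧ p2) ∧ ¬p2 ∨ ¬p0) ∧ ¬((¬p4 ∨ p4) ∧ p2) ∧ ¬p2   — idempotence
    = ¬((¬p4 ∨ p4) ∧ p2) ∧ ¬p2   — absorption
    = ¬p2 ∧ ¬p2   — complement / identity
    = ¬p2   — idempotence
Both reduce to ¬p2, so they are equivalent.

Yes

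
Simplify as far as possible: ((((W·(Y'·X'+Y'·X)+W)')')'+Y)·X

(W'+Y)·X

((((W·(Y'·X'+Y'·X)+W)')')'+Y)·X
= ((W·(Y'·X'+Y'·X)+W)'+Y)·X   [double negation]
= ((W·Y'+W)'+Y)·X   [distribution]
= (W'+Y)·X   [absorption]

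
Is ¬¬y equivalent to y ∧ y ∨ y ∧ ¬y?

Yes

E1: ¬¬y
    = y
E2: y ∧ y ∨ y ∧ ¬y
    = y
Both reduce to y, so they are equivalent.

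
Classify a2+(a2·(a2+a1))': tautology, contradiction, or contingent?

tautology

a2+(a2·(a2+a1))'
= a2+a2'
= 1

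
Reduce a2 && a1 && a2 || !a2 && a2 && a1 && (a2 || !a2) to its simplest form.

a2 && a1 && a2 || !a2 && a2 && a1 && (a2 || !a2)
= a2 && a1 && a2 || !a2 && a2 && a1   — complement / identity
= a2 && a1   — distribution

a2 && a1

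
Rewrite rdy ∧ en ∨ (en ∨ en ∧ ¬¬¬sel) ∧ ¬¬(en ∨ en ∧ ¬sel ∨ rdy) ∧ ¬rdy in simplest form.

en

rdy ∧ en ∨ (en ∨ en ∧ ¬¬¬sel) ∧ ¬¬(en ∨ en ∧ ¬sel ∨ rdy) ∧ ¬rdy
= rdy ∧ en ∨ (en ∨ en ∧ ¬¬¬sel) ∧ (en ∨ en ∧ ¬sel ∨ rdy) ∧ ¬rdy   (double negation)
= rdy ∧ en ∨ (en ∨ en ∧ ¬sel) ∧ (en ∨ en ∧ ¬sel ∨ rdy) ∧ ¬rdy   (double negation)
= rdy ∧ en ∨ (en ∨ en ∧ ¬sel) ∧ ¬rdy   (absorption)
= rdy ∧ en ∨ en ∧ ¬rdy   (absorption)
= en   (distribution)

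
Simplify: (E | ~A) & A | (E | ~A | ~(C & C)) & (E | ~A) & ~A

(E | ~A) & A | (E | ~A | ~(C & C)) & (E | ~A) & ~A
= (E | ~A) & A | (E | ~A | ~C) & (E | ~A) & ~A   (idempotence)
= (E | ~A) & A | (E | ~A) & ~A   (absorption)
= E | ~A   (distribution)

E | ~A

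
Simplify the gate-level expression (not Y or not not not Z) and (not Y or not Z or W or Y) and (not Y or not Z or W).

not Y or not Z

(not Y or not not not Z) and (not Y or not Z or W or Y) and (not Y or not Z or W)
= (not Y or not Z) and (not Y or not Z or W or Y) and (not Y or not Z or W)   [double negation]
= (not Y or not Z) and (not Y or not Z or W)   [absorption]
= not Y or not Z   [absorption]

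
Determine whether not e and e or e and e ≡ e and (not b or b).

Yes

E1: not e and e or e and e
    = e   (distribution)
E2: e and (not b or b)
    = e   (complement / identity)
Both reduce to e, so they are equivalent.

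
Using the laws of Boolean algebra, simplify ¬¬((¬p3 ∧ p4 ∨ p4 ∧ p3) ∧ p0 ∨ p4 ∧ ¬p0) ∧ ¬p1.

p4 ∧ ¬p1

¬¬((¬p3 ∧ p4 ∨ p4 ∧ p3) ∧ p0 ∨ p4 ∧ ¬p0) ∧ ¬p1
= ¬¬(p4 ∧ p0 ∨ p4 ∧ ¬p0) ∧ ¬p1   — distribution
= ¬¬p4 ∧ ¬p1   — distribution
= p4 ∧ ¬p1   — double negation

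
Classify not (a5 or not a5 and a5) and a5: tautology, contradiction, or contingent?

not (a5 or not a5 and a5) and a5
= not a5 and a5
= False

contradiction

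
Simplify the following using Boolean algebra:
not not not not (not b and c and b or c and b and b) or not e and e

c and b

not not not not (not b and c and b or c and b and b) or not e and e
= not not not not (not b and c and b or c and b and b)   (complement / identity)
= not not not not (c and b)   (distribution)
= not not (c and b)   (double negation)
= c and b   (double negation)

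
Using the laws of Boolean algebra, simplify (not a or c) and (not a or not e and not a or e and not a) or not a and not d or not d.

not a or not d

(not a or c) and (not a or not e and not a or e and not a) or not a and not d or not d
= (not a or c) and (not a or not a) or not a and not d or not d   (distribution)
= (not a or c) and not a or not a and not d or not d   (idempotence)
= not a or not a and not d or not d   (absorption)
= not a or not d   (absorption)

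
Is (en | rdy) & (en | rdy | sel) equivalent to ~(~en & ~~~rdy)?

E1: (en | rdy) & (en | rdy | sel)
    = en | rdy   — absorption
E2: ~(~en & ~~~rdy)
    = en | ~~rdy   — De Morgan
    = en | rdy   — double negation
Both reduce to en | rdy, so they are equivalent.

Yes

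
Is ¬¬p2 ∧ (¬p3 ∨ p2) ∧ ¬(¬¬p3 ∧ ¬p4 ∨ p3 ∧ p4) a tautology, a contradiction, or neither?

neither

¬¬p2 ∧ (¬p3 ∨ p2) ∧ ¬(¬¬p3 ∧ ¬p4 ∨ p3 ∧ p4)
= ¬¬p2 ∧ (¬p3 ∨ p2) ∧ ¬(p3 ∧ ¬p4 ∨ p3 ∧ p4)
= ¬¬p2 ∧ (¬p3 ∨ p2) ∧ ¬p3
= ¬¬p2 ∧ ¬p3
= p2 ∧ ¬p3
This depends on p2, p3, so it is not a constant.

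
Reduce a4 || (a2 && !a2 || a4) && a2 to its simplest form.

a4

a4 || (a2 && !a2 || a4) && a2
= a4 || a4 && a2
= a4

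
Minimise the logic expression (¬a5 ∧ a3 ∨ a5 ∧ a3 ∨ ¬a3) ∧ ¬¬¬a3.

(¬a5 ∧ a3 ∨ a5 ∧ a3 ∨ ¬a3) ∧ ¬¬¬a3
= (a3 ∨ ¬a3) ∧ ¬¬¬a3
= ¬¬¬a3
= ¬a3

¬a3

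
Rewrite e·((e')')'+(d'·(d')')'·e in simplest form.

e·((e')')'+(d'·(d')')'·e
= e·e'+(d'·(d')')'·e   — double negation
= e·e'+(d+d')·e   — De Morgan
= e·e'+e   — complement / identity
= e   — complement / identity

e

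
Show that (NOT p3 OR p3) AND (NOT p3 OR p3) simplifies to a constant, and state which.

(NOT p3 OR p3) AND (NOT p3 OR p3)
= NOT p3 OR p3   (idempotence)
= TRUE   (complement)

TRUE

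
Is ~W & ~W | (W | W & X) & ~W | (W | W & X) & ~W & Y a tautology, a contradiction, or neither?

~W & ~W | (W | W & X) & ~W | (W | W & X) & ~W & Y
= ~W & ~W | (W | W & X) & ~W   (absorption)
= ~W & ~W | W & ~W   (absorption)
= ~W   (distribution)
This depends on W, so it is not a constant.

neither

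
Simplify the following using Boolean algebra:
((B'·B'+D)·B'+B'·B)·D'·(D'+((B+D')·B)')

((B'·B'+D)·B'+B'·B)·D'·(D'+((B+D')·B)')
= ((B'·B'+D)·B'+B'·B)·D'·(D'+B')   [absorption]
= ((B'·B'+D)·B'+B'·B)·D'   [absorption]
= ((B'+D)·B'+B'·B)·D'   [idempotence]
= (B'+B'·B)·D'   [absorption]
= B'·D'   [complement / identity]

B'·D'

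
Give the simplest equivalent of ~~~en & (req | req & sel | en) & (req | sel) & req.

~~~en & (req | req & sel | en) & (req | sel) & req
= ~~~en & (req | en) & (req | sel) & req   [absorption]
= ~en & (req | en) & (req | sel) & req   [double negation]
= ~en & (req | en) & req   [absorption]
= ~en & req   [absorption]

~en & req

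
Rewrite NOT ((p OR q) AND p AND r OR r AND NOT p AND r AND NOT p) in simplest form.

NOT r

NOT ((p OR q) AND p AND r OR r AND NOT p AND r AND NOT p)
= NOT (p AND r OR r AND NOT p AND r AND NOT p)
= NOT (p AND r OR r AND NOT p)
= NOT r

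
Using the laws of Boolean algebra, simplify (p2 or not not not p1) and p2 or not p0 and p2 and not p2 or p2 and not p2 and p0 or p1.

p2 or p1

(p2 or not not not p1) and p2 or not p0 and p2 and not p2 or p2 and not p2 and p0 or p1
= (p2 or not not not p1) and p2 or p2 and not p2 or p1   (distribution)
= (p2 or not not not p1) and p2 or p1   (complement / identity)
= (p2 or not p1) and p2 or p1   (double negation)
= p2 or p1   (absorption)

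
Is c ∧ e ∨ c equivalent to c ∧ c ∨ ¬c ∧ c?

E1: c ∧ e ∨ c
    = c   [absorption]
E2: c ∧ c ∨ ¬c ∧ c
    = c   [distribution]
Both reduce to c, so they are equivalent.

Yes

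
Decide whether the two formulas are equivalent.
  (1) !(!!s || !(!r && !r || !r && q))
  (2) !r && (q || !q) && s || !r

No

E1: !(!!s || !(!r && !r || !r && q))
    = !(!!s || !(!r && (!r || q)))   [distribution]
    = !s && !r && (!r || q)   [De Morgan]
    = !s && !r   [absorption]
E2: !r && (q || !q) && s || !r
    = !r && s || !r   [complement / identity]
    = !r   [absorption]
These differ: at q=1, r=0, s=1, E1 = 0 but E2 = 1.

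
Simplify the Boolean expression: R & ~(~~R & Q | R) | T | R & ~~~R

T

R & ~(~~R & Q | R) | T | R & ~~~R
= R & ~(R & Q | R) | T | R & ~~~R   (double negation)
= R & ~(R & Q | R) | T | R & ~R   (double negation)
= R & ~(R & Q | R) | T   (complement / identity)
= R & ~R | T   (absorption)
= T   (complement / identity)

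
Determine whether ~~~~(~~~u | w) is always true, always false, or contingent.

~~~~(~~~u | w)
= ~~~~(~u | w)   — double negation
= ~~(~u | w)   — double negation
= ~u | w   — double negation
This depends on u, w, so it is not a constant.

contingent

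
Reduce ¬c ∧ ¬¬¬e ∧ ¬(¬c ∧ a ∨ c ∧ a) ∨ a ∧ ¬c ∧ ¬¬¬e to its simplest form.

¬c ∧ ¬¬¬e ∧ ¬(¬c ∧ a ∨ c ∧ a) ∨ a ∧ ¬c ∧ ¬¬¬e
= ¬c ∧ ¬¬¬e ∧ ¬a ∨ a ∧ ¬c ∧ ¬¬¬e   — distribution
= ¬c ∧ ¬¬¬e   — distribution
= ¬c ∧ ¬e   — double negation

¬c ∧ ¬e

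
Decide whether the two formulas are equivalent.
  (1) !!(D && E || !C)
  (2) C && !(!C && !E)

No

E1: !!(D && E || !C)
    = D && E || !C   [double negation]
E2: C && !(!C && !E)
    = C && (C || E)   [De Morgan]
    = C   [absorption]
These differ: at C=0, D=1, E=0, E1 = 1 but E2 = 0.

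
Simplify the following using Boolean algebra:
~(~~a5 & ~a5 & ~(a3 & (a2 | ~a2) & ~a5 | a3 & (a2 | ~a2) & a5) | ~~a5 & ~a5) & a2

a2

~(~~a5 & ~a5 & ~(a3 & (a2 | ~a2) & ~a5 | a3 & (a2 | ~a2) & a5) | ~~a5 & ~a5) & a2
= ~(~~a5 & ~a5 & ~(a3 & (a2 | ~a2)) | ~~a5 & ~a5) & a2   — distribution
= ~(~~a5 & ~a5 & ~a3 | ~~a5 & ~a5) & a2   — complement / identity
= ~(~~a5 & ~a5) & a2   — absorption
= (~a5 | a5) & a2   — De Morgan
= a2   — complement / identity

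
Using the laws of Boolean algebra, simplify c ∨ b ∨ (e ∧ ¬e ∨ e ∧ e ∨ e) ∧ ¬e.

c ∨ b ∨ (e ∧ ¬e ∨ e ∧ e ∨ e) ∧ ¬e
= c ∨ b ∨ (e ∨ e) ∧ ¬e   [distribution]
= c ∨ b ∨ e ∧ ¬e   [idempotence]
= c ∨ b   [complement / identity]

c ∨ b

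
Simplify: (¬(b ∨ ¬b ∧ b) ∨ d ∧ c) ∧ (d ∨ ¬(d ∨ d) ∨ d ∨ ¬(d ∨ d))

(¬(b ∨ ¬b ∧ b) ∨ d ∧ c) ∧ (d ∨ ¬(d ∨ d) ∨ d ∨ ¬(d ∨ d))
= (¬(b ∨ ¬b ∧ b) ∨ d ∧ c) ∧ (d ∨ ¬(d ∨ d))   — idempotence
= (¬(b ∨ ¬b ∧ b) ∨ d ∧ c) ∧ (d ∨ ¬d)   — idempotence
= ¬(b ∨ ¬b ∧ b) ∨ d ∧ c   — complement / identity
= ¬b ∨ d ∧ c   — complement / identity

¬b ∨ d ∧ c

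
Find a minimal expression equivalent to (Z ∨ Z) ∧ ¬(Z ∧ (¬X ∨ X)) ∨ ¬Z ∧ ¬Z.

¬Z

(Z ∨ Z) ∧ ¬(Z ∧ (¬X ∨ X)) ∨ ¬Z ∧ ¬Z
= (Z ∨ Z) ∧ ¬Z ∨ ¬Z ∧ ¬Z   — complement / identity
= Z ∧ ¬Z ∨ ¬Z ∧ ¬Z   — idempotence
= ¬Z   — distribution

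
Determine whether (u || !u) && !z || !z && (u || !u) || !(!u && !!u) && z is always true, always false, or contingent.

always true

(u || !u) && !z || !z && (u || !u) || !(!u && !!u) && z
= (u || !u) && !z || !z && (u || !u) || (u || !u) && z   (De Morgan)
= (u || !u) && !z || u || !u   (distribution)
= u || !u   (absorption)
= true   (complement)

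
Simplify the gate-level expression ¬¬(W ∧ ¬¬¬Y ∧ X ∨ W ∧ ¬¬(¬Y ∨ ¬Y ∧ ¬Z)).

¬¬(W ∧ ¬¬¬Y ∧ X ∨ W ∧ ¬¬(¬Y ∨ ¬Y ∧ ¬Z))
= W ∧ ¬¬¬Y ∧ X ∨ W ∧ ¬¬(¬Y ∨ ¬Y ∧ ¬Z)   (double negation)
= W ∧ ¬¬¬Y ∧ X ∨ W ∧ ¬¬¬Y   (absorption)
= W ∧ ¬¬¬Y   (absorption)
= W ∧ ¬Y   (double negation)

W ∧ ¬Y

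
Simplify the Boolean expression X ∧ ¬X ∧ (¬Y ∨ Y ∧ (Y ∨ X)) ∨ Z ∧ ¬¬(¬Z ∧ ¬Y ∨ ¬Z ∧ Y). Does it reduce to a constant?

X ∧ ¬X ∧ (¬Y ∨ Y ∧ (Y ∨ X)) ∨ Z ∧ ¬¬(¬Z ∧ ¬Y ∨ ¬Z ∧ Y)
= X ∧ ¬X ∧ (¬Y ∨ Y) ∨ Z ∧ ¬¬(¬Z ∧ ¬Y ∨ ¬Z ∧ Y)
= X ∧ ¬X ∨ Z ∧ ¬¬(¬Z ∧ ¬Y ∨ ¬Z ∧ Y)
= X ∧ ¬X ∨ Z ∧ ¬¬¬Z
= Z ∧ ¬¬¬Z
= Z ∧ ¬Z
= False

False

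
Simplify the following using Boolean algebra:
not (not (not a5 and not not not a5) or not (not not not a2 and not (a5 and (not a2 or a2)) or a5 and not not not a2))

not (not (not a5 and not not not a5) or not (not not not a2 and not (a5 and (not a2 or a2)) or a5 and not not not a2))
= not (not (not a5 and not not not a5) or not (not not not a2 and not a5 or a5 and not not not a2))   (complement / identity)
= not (not (not a5 and not a5) or not (not not not a2 and not a5 or a5 and not not not a2))   (double negation)
= not (not (not a5 and not a5) or not not not not a2)   (distribution)
= not (not not a5 or not not not not a2)   (idempotence)
= not a5 and not not not a2   (De Morgan)
= not a5 and not a2   (double negation)

not a5 and not a2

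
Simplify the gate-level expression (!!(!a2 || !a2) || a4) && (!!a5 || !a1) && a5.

(!!(!a2 || !a2) || a4) && (!!a5 || !a1) && a5
= (!!(!a2 || !a2) || a4) && (a5 || !a1) && a5   (double negation)
= (!(a2 && a2) || a4) && (a5 || !a1) && a5   (De Morgan)
= (!a2 || a4) && (a5 || !a1) && a5   (idempotence)
= (!a2 || a4) && a5   (absorption)

(!a2 || a4) && a5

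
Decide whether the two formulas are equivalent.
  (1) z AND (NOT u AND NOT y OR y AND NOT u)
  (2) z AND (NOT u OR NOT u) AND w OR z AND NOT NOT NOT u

E1: z AND (NOT u AND NOT y OR y AND NOT u)
    = z AND NOT u   — distribution
E2: z AND (NOT u OR NOT u) AND w OR z AND NOT NOT NOT u
    = z AND (NOT u OR NOT u) AND w OR z AND NOT u   — double negation
    = z AND NOT u AND w OR z AND NOT u   — idempotence
    = z AND NOT u   — absorption
Both reduce to z AND NOT u, so they are equivalent.

Yes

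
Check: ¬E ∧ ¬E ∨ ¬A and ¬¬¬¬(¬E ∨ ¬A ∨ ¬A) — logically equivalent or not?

E1: ¬E ∧ ¬E ∨ ¬A
    = ¬E ∨ ¬A
E2: ¬¬¬¬(¬E ∨ ¬A ∨ ¬A)
    = ¬¬¬¬(¬E ∨ ¬A)
    = ¬¬(¬E ∨ ¬A)
    = ¬E ∨ ¬A
Both reduce to ¬E ∨ ¬A, so they are equivalent.

Yes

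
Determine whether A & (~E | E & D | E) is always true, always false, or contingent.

contingent

A & (~E | E & D | E)
= A & (~E | E)   (absorption)
= A   (complement / identity)
This depends on A, so it is not a constant.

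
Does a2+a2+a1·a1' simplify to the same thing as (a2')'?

Yes

E1: a2+a2+a1·a1'
    = a2+a2   [complement / identity]
    = a2   [idempotence]
E2: (a2')'
    = a2   [double negation]
Both reduce to a2, so they are equivalent.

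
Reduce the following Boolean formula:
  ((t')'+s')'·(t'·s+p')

t'·s

((t')'+s')'·(t'·s+p')
= t'·s·(t'·s+p')   (De Morgan)
= t'·s   (absorption)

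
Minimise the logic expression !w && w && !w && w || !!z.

z

!w && w && !w && w || !!z
= !w && w && !w && w || z   [double negation]
= !w && w || z   [idempotence]
= z   [complement / identity]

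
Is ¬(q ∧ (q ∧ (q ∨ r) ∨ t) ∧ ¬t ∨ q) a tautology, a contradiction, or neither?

neither

¬(q ∧ (q ∧ (q ∨ r) ∨ t) ∧ ¬t ∨ q)
= ¬(q ∧ (q ∨ t) ∧ ¬t ∨ q)   — absorption
= ¬(q ∧ ¬t ∨ q)   — absorption
= ¬q   — absorption
This depends on q, so it is not a constant.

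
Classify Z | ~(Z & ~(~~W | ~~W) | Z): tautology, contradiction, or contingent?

tautology

Z | ~(Z & ~(~~W | ~~W) | Z)
= Z | ~(Z & ~~~W | Z)   [idempotence]
= Z | ~(Z & ~W | Z)   [double negation]
= Z | ~Z   [absorption]
= 1   [complement]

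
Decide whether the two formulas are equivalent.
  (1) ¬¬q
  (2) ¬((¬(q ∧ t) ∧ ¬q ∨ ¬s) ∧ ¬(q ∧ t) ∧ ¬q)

Yes

E1: ¬¬q
    = q
E2: ¬((¬(q ∧ t) ∧ ¬q ∨ ¬s) ∧ ¬(q ∧ t) ∧ ¬q)
    = ¬(¬(q ∧ t) ∧ ¬q)
    = q ∧ t ∨ q
    = q
Both reduce to q, so they are equivalent.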